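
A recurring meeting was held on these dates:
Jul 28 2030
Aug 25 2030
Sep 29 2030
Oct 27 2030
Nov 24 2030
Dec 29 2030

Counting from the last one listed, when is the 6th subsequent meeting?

Jun 29 2031

These are Sundays with 28, 35, 28, 28, 35-day gaps.
Each is the final Sunday of its month — Sep 29 2030 is past the 28th, so '4th Sunday' doesn't fit.
January 2031 ends with Sunday Jan 26 2031.
Last Sunday of February 2031: Feb 23 2031.
Last Sunday of March 2031: Mar 30 2031.
April 2031 ends with Sunday Apr 27 2031.
May 2031 ends with Sunday May 25 2031.
June 2031 ends with Sunday Jun 29 2031.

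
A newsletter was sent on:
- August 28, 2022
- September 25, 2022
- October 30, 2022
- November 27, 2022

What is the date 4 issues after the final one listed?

Every date is a Sunday; gaps 28, 35, 28 days.
Each is the last Sunday of its month (at least one falls on the 29th or later, ruling out '4th Sunday').
Last Sunday of December 2022: December 25, 2022.
January 2023 ends with Sunday January 29, 2023.
February 2023 ends with Sunday February 26, 2023.
Last Sunday of March 2023: March 26, 2023.

March 26, 2023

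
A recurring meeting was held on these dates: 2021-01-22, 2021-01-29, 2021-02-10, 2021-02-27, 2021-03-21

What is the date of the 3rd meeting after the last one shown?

The spacing grows by 5 each time: 7, 12, 17, 22 days.
Next gap: 27 days. 2021-03-21 + 27 days = 2021-04-17.
Next gap: 32 days. 2021-04-17 + 32 days = 2021-05-19.
Next gap: 37 days. 2021-05-19 + 37 days = 2021-06-25.

2021-06-25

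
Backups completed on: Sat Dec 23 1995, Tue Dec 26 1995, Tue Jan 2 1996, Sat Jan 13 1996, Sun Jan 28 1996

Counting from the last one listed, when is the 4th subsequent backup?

Tue May 7 1996

Gaps: 3, 7, 11, 15 days — each gap is 4 larger than the previous one.
Next gap: 19 days. Sun Jan 28 1996 + 19 days = Fri Feb 16 1996.
Next gap: 23 days. Fri Feb 16 1996 + 23 days = Sun Mar 10 1996.
Next gap: 27 days. Sun Mar 10 1996 + 27 days = Sat Apr 6 1996.
Next gap: 31 days. Sat Apr 6 1996 + 31 days = Tue May 7 1996.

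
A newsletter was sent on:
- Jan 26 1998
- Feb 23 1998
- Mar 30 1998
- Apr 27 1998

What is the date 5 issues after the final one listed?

All Mondays; the gaps (28, 35, 28) vary with month length.
This is the last Monday of each month.
May 1998 ends with Monday May 25 1998.
June 1998 ends with Monday Jun 29 1998.
July 1998 ends with Monday Jul 27 1998.
August 1998 ends with Monday Aug 31 1998.
September 1998 ends with Monday Sep 28 1998.

Sep 28 1998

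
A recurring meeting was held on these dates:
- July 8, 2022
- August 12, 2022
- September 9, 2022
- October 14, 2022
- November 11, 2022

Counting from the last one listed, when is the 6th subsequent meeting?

May 12, 2023

Gaps: 35, 28, 35, 28 days — a mix of 28 and 35. Every date is a Friday.
Each is the 2nd Friday of its month.
December 2022 — 2nd Friday is December 9, 2022.
January 2023 — 2nd Friday is January 13, 2023.
February 2023 — 2nd Friday is February 10, 2023.
March 2023 — 2nd Friday is March 10, 2023.
April 2023 — 2nd Friday is April 14, 2023.
May 2023 — 2nd Friday is May 12, 2023.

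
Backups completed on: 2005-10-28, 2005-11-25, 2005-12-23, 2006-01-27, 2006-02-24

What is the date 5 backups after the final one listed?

All dates are Fridays, 28, 28, 35, 28 days apart.
Specifically, the 4th Friday of each month.
March 2006 — 4th Friday is 2006-03-24.
April 2006 — 4th Friday is 2006-04-28.
4th Friday of May 2006: 2006-05-26.
June 2006 — 4th Friday is 2006-06-23.
July 2006 — 4th Friday is 2006-07-28.

2006-07-28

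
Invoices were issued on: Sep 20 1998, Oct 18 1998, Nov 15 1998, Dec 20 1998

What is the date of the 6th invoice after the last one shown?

Jun 20 1999

All dates are Sundays, 28, 28, 35 days apart.
Specifically, the 3rd Sunday of each month.
3rd Sunday of January 1999: Jan 17 1999.
3rd Sunday of February 1999: Feb 21 1999.
March 1999 — 3rd Sunday is Mar 21 1999.
April 1999 — 3rd Sunday is Apr 18 1999.
May 1999 — 3rd Sunday is May 16 1999.
June 1999 — 3rd Sunday is Jun 20 1999.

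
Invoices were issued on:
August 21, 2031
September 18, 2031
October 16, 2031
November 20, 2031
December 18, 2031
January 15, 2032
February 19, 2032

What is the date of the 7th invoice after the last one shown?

September 16, 2032

These are Thursdays at 28- or 35-day spacing (28, 28, 35, 28, 28, 35).
The pattern: 3rd Thursday of the month.
3rd Thursday of March 2032: March 18, 2032.
3rd Thursday of April 2032: April 15, 2032.
3rd Thursday of May 2032: May 20, 2032.
June 2032 — 3rd Thursday is June 17, 2032.
3rd Thursday of July 2032: July 15, 2032.
3rd Thursday of August 2032: August 19, 2032.
September 2032 — 3rd Thursday is September 16, 2032.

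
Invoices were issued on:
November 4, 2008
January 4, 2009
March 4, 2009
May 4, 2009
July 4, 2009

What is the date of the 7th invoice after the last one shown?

September 4, 2010

The day-of-month is always 4 (61, 59, 61, 61 days between events).
So this recurs on the 4th of every 2 months.
Next: September 2009 → September 4, 2009.
Next: November 2009 → November 4, 2009.
January 2010: January 4, 2010.
March 2010: March 4, 2010.
Next: May 2010 → May 4, 2010.
Next: July 2010 → July 4, 2010.
September 2010: September 4, 2010.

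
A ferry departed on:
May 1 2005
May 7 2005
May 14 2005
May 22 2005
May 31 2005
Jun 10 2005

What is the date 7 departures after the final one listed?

Sep 16 2005

Intervals are 6, 7, 8, 9, 10 days — an arithmetic progression with common difference 1.
Next gap: 11 days. Jun 10 2005 + 11 days = Jun 21 2005.
Next gap: 12 days. Jun 21 2005 + 12 days = Jul 3 2005.
Next gap: 13 days. Jul 3 2005 + 13 days = Jul 16 2005.
Next gap: 14 days. Jul 16 2005 + 14 days = Jul 30 2005.
Next gap: 15 days. Jul 30 2005 + 15 days = Aug 14 2005.
Next gap: 16 days. Aug 14 2005 + 16 days = Aug 30 2005.
Next gap: 17 days. Aug 30 2005 + 17 days = Sep 16 2005.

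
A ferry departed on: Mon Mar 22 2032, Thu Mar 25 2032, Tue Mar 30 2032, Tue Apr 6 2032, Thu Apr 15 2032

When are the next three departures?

Mon Apr 26 2032, Sun May 9 2032, Mon May 24 2032

The spacing grows by 2 each time: 3, 5, 7, 9 days.
Next gap: 11 days. Thu Apr 15 2032 + 11 days = Mon Apr 26 2032.
Next gap: 13 days. Mon Apr 26 2032 + 13 days = Sun May 9 2032.
Next gap: 15 days. Sun May 9 2032 + 15 days = Mon May 24 2032.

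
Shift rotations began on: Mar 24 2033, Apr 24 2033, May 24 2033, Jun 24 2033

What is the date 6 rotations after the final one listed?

Dec 24 2033

The day-of-month is always 24 (31, 30, 31 days between events).
So this recurs on the 24th of each month.
Next: July 2033 → Jul 24 2033.
Next: August 2033 → Aug 24 2033.
September 2033: Sep 24 2033.
October 2033: Oct 24 2033.
Next: November 2033 → Nov 24 2033.
Next: December 2033 → Dec 24 2033.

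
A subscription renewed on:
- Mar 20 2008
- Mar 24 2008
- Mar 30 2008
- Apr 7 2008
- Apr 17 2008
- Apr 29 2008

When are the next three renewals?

Gaps: 4, 6, 8, 10, 12 days — each gap is 2 larger than the previous one.
Next gap: 14 days. Apr 29 2008 + 14 days = May 13 2008.
Next gap: 16 days. May 13 2008 + 16 days = May 29 2008.
Next gap: 18 days. May 29 2008 + 18 days = Jun 16 2008.

May 13 2008, May 29 2008, Jun 16 2008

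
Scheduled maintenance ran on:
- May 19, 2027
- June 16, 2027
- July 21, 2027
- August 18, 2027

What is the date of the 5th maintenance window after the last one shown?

January 19, 2028

These are Wednesdays at 28- or 35-day spacing (28, 35, 28).
The pattern: 3rd Wednesday of the month.
September 2027 — 3rd Wednesday is September 15, 2027.
3rd Wednesday of October 2027: October 20, 2027.
November 2027 — 3rd Wednesday is November 17, 2027.
3rd Wednesday of December 2027: December 15, 2027.
January 2028 — 3rd Wednesday is January 19, 2028.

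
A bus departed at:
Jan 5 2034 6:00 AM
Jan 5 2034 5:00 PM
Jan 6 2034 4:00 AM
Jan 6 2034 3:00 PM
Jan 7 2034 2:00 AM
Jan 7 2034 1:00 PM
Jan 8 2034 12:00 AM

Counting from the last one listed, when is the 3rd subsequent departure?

Gaps: 11, 11, 11, 11, 11, 11 hours — each event is 11 hours after the previous one.
Jan 8 2034 12:00 AM + 11 h = Jan 8 2034 11:00 AM.
Jan 8 2034 11:00 AM + 11 h = Jan 8 2034 10:00 PM.
Jan 8 2034 10:00 PM + 11 h = Jan 9 2034 9:00 AM.

Jan 9 2034 9:00 AM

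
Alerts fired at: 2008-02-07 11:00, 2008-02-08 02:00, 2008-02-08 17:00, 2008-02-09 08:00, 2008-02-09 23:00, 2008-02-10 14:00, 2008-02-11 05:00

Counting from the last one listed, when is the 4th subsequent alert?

The interval is a steady 15 hours (15, 15, 15, 15, 15, 15).
2008-02-11 05:00 + 15 h = 2008-02-11 20:00.
2008-02-11 20:00 + 15 h = 2008-02-12 11:00.
2008-02-12 11:00 + 15 h = 2008-02-13 02:00.
2008-02-13 02:00 + 15 h = 2008-02-13 17:00.

2008-02-13 17:00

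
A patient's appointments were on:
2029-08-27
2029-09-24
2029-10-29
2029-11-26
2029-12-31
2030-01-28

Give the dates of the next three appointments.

Every date is a Monday; gaps 28, 35, 28, 35, 28 days.
Each is the last Monday of its month (at least one falls on the 29th or later, ruling out '4th Monday').
Last Monday of February 2030: 2030-02-25.
Last Monday of March 2030: 2030-03-25.
April 2030 ends with Monday 2030-04-29.

2030-02-25, 2030-03-25, 2030-04-29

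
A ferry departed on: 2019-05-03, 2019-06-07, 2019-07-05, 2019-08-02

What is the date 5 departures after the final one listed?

2020-01-03

All dates are Fridays, 35, 28, 28 days apart.
Specifically, the 1st Friday of each month.
September 2019 — 1st Friday is 2019-09-06.
October 2019 — 1st Friday is 2019-10-04.
November 2019 — 1st Friday is 2019-11-01.
1st Friday of December 2019: 2019-12-06.
1st Friday of January 2020: 2020-01-03.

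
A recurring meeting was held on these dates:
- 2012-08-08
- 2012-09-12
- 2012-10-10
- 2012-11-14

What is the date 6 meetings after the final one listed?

These are Wednesdays at 28- or 35-day spacing (35, 28, 35).
The pattern: 2nd Wednesday of the month.
2nd Wednesday of December 2012: 2012-12-12.
January 2013 — 2nd Wednesday is 2013-01-09.
2nd Wednesday of February 2013: 2013-02-13.
2nd Wednesday of March 2013: 2013-03-13.
2nd Wednesday of April 2013: 2013-04-10.
2nd Wednesday of May 2013: 2013-05-08.

2013-05-08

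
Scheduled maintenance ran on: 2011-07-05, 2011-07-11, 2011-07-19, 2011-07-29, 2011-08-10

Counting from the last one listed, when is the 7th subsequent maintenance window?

2011-12-28

Gaps: 6, 8, 10, 12 days — each gap is 2 larger than the previous one.
Next gap: 14 days. 2011-08-10 + 14 days = 2011-08-24.
Next gap: 16 days. 2011-08-24 + 16 days = 2011-09-09.
Next gap: 18 days. 2011-09-09 + 18 days = 2011-09-27.
Next gap: 20 days. 2011-09-27 + 20 days = 2011-10-17.
Next gap: 22 days. 2011-10-17 + 22 days = 2011-11-08.
Next gap: 24 days. 2011-11-08 + 24 days = 2011-12-02.
Next gap: 26 days. 2011-12-02 + 26 days = 2011-12-28.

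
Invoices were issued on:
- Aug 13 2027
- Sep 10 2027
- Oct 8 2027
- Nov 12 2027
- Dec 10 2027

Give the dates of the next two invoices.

Gaps: 28, 28, 35, 28 days — a mix of 28 and 35. Every date is a Friday.
Each is the 2nd Friday of its month.
January 2028 — 2nd Friday is Jan 14 2028.
2nd Friday of February 2028: Feb 11 2028.

Jan 14 2028, Feb 11 2028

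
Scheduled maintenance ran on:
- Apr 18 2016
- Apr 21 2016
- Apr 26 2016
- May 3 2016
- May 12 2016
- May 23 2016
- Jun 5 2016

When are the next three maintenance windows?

Intervals are 3, 5, 7, 9, 11, 13 days — an arithmetic progression with common difference 2.
Next gap: 15 days. Jun 5 2016 + 15 days = Jun 20 2016.
Next gap: 17 days. Jun 20 2016 + 17 days = Jul 7 2016.
Next gap: 19 days. Jul 7 2016 + 19 days = Jul 26 2016.

Jun 20 2016, Jul 7 2016, Jul 26 2016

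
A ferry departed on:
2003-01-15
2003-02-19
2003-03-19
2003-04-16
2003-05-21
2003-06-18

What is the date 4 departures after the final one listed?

2003-10-15

These are Wednesdays at 28- or 35-day spacing (35, 28, 28, 35, 28).
The pattern: 3rd Wednesday of the month.
July 2003 — 3rd Wednesday is 2003-07-16.
3rd Wednesday of August 2003: 2003-08-20.
September 2003 — 3rd Wednesday is 2003-09-17.
October 2003 — 3rd Wednesday is 2003-10-15.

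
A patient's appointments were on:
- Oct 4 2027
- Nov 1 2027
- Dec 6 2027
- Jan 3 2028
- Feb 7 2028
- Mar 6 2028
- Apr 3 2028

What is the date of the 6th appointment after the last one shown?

Oct 2 2028

All dates are Mondays, 28, 35, 28, 35, 28, 28 days apart.
Specifically, the 1st Monday of each month.
1st Monday of May 2028: May 1 2028.
1st Monday of June 2028: Jun 5 2028.
1st Monday of July 2028: Jul 3 2028.
August 2028 — 1st Monday is Aug 7 2028.
September 2028 — 1st Monday is Sep 4 2028.
1st Monday of October 2028: Oct 2 2028.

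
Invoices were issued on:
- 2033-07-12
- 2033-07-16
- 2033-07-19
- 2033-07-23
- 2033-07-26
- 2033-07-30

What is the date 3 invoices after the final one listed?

Every event lands on a Tuesday or Saturday (gaps cycle 4, 3, 4, 3, 4).
So the schedule is: every Tuesday and Saturday.
Next Tuesday: 2033-08-02.
Next Saturday: 2033-08-06.
The following Tuesday is 2033-08-09.

2033-08-09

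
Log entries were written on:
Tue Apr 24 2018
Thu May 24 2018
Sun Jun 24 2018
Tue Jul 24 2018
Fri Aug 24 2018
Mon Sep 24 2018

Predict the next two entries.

Wed Oct 24 2018, Sat Nov 24 2018

The day-of-month is always 24 (30, 31, 30, 31, 31 days between events).
So this recurs on the 24th of each month.
October 2018: Wed Oct 24 2018.
November 2018: Sat Nov 24 2018.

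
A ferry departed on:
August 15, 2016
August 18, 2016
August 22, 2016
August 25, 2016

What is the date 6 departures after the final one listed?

Gaps: 3, 4, 3 days — not constant, but cyclic with period 2.
The events fall on every Monday and Thursday.
Next Monday: August 29, 2016.
The following Thursday is September 1, 2016.
The following Monday is September 5, 2016.
Next Thursday: September 8, 2016.
Next Monday: September 12, 2016.
Next Thursday: September 15, 2016.

September 15, 2016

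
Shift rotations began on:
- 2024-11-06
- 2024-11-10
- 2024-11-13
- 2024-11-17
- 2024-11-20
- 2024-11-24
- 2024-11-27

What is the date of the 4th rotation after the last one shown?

The gap pattern 4, 3, 4, 3, 4, 3 repeats every 2 events.
These are the Wednesdays and Sundays of each week.
The following Sunday is 2024-12-01.
The following Wednesday is 2024-12-04.
The following Sunday is 2024-12-08.
Next Wednesday: 2024-12-11.

2024-12-11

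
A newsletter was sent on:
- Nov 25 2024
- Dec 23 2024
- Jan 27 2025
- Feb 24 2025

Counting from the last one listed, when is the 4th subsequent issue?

Gaps: 28, 35, 28 days — a mix of 28 and 35. Every date is a Monday.
Each is the 4th Monday of its month.
March 2025 — 4th Monday is Mar 24 2025.
4th Monday of April 2025: Apr 28 2025.
May 2025 — 4th Monday is May 26 2025.
4th Monday of June 2025: Jun 23 2025.

Jun 23 2025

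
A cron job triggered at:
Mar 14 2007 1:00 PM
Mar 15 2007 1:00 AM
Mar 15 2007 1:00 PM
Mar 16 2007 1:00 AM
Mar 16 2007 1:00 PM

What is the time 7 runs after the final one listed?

Mar 20 2007 1:00 AM

Spacing: 12, 12, 12, 12 h — constant 12 h.
Mar 16 2007 1:00 PM + 12 h = Mar 17 2007 1:00 AM.
Mar 17 2007 1:00 AM + 12 h = Mar 17 2007 1:00 PM.
Mar 17 2007 1:00 PM + 12 h = Mar 18 2007 1:00 AM.
Mar 18 2007 1:00 AM + 12 h = Mar 18 2007 1:00 PM.
Mar 18 2007 1:00 PM + 12 h = Mar 19 2007 1:00 AM.
Mar 19 2007 1:00 AM + 12 h = Mar 19 2007 1:00 PM.
Mar 19 2007 1:00 PM + 12 h = Mar 20 2007 1:00 AM.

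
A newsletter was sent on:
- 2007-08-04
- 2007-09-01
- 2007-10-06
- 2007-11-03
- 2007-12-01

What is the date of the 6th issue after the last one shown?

All dates are Saturdays, 28, 35, 28, 28 days apart.
Specifically, the 1st Saturday of each month.
January 2008 — 1st Saturday is 2008-01-05.
February 2008 — 1st Saturday is 2008-02-02.
1st Saturday of March 2008: 2008-03-01.
1st Saturday of April 2008: 2008-04-05.
May 2008 — 1st Saturday is 2008-05-03.
June 2008 — 1st Saturday is 2008-06-07.

2008-06-07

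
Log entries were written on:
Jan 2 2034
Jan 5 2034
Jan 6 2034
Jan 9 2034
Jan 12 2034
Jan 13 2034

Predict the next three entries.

The gap pattern 3, 1, 3, 3, 1 repeats every 3 events.
These are the Mondays, Thursdays and Fridays of each week.
Next Monday: Jan 16 2034.
The following Thursday is Jan 19 2034.
The following Friday is Jan 20 2034.

Jan 16 2034, Jan 19 2034, Jan 20 2034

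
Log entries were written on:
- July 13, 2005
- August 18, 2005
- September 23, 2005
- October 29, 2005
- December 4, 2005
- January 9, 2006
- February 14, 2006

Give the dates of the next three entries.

March 22, 2006; April 27, 2006; June 2, 2006

Gaps between consecutive events: 36, 36, 36, 36, 36, 36 days — a constant 36-day interval.
February 14, 2006 + 36 days = March 22, 2006.
March 22, 2006 + 36 days = April 27, 2006.
April 27, 2006 + 36 days = June 2, 2006.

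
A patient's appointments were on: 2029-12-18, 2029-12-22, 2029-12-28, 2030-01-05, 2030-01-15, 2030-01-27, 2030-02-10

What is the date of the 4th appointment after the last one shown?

The spacing grows by 2 each time: 4, 6, 8, 10, 12, 14 days.
Next gap: 16 days. 2030-02-10 + 16 days = 2030-02-26.
Next gap: 18 days. 2030-02-26 + 18 days = 2030-03-16.
Next gap: 20 days. 2030-03-16 + 20 days = 2030-04-05.
Next gap: 22 days. 2030-04-05 + 22 days = 2030-04-27.

2030-04-27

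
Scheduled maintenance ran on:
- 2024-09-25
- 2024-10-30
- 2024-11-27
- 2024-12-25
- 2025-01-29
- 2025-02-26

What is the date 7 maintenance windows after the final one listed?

All Wednesdays; the gaps (35, 28, 28, 35, 28) vary with month length.
This is the last Wednesday of each month.
Last Wednesday of March 2025: 2025-03-26.
Last Wednesday of April 2025: 2025-04-30.
May 2025 ends with Wednesday 2025-05-28.
June 2025 ends with Wednesday 2025-06-25.
Last Wednesday of July 2025: 2025-07-30.
Last Wednesday of August 2025: 2025-08-27.
Last Wednesday of September 2025: 2025-09-24.

2025-09-24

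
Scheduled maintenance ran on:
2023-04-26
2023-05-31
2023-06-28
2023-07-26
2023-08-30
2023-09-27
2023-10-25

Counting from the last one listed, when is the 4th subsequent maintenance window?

2024-02-28

Every date is a Wednesday; gaps 35, 28, 28, 35, 28, 28 days.
Each is the last Wednesday of its month (at least one falls on the 29th or later, ruling out '4th Wednesday').
Last Wednesday of November 2023: 2023-11-29.
Last Wednesday of December 2023: 2023-12-27.
Last Wednesday of January 2024: 2024-01-31.
Last Wednesday of February 2024: 2024-02-28.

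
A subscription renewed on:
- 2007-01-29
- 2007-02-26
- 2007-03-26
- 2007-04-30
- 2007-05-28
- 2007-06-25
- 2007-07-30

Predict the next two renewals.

These are Mondays with 28, 28, 35, 28, 28, 35-day gaps.
Each is the final Monday of its month — 2007-01-29 is past the 28th, so '4th Monday' doesn't fit.
Last Monday of August 2007: 2007-08-27.
September 2007 ends with Monday 2007-09-24.

2007-08-27, 2007-09-24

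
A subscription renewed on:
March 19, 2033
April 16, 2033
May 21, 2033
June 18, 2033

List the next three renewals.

Gaps: 28, 35, 28 days — a mix of 28 and 35. Every date is a Saturday.
Each is the 3rd Saturday of its month.
3rd Saturday of July 2033: July 16, 2033.
August 2033 — 3rd Saturday is August 20, 2033.
September 2033 — 3rd Saturday is September 17, 2033.

July 16, 2033; August 20, 2033; September 17, 2033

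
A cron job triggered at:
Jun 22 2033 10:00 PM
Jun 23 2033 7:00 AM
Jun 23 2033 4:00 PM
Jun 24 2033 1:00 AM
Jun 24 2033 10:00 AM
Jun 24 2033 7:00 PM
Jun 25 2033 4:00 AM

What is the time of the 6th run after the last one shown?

Jun 27 2033 10:00 AM

Gaps: 9, 9, 9, 9, 9, 9 hours — each event is 9 hours after the previous one.
Jun 25 2033 4:00 AM + 9 h = Jun 25 2033 1:00 PM.
Jun 25 2033 1:00 PM + 9 h = Jun 25 2033 10:00 PM.
Jun 25 2033 10:00 PM + 9 h = Jun 26 2033 7:00 AM.
Jun 26 2033 7:00 AM + 9 h = Jun 26 2033 4:00 PM.
Jun 26 2033 4:00 PM + 9 h = Jun 27 2033 1:00 AM.
Jun 27 2033 1:00 AM + 9 h = Jun 27 2033 10:00 AM.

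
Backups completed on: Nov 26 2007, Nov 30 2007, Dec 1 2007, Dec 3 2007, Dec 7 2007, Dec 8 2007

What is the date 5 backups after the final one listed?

Dec 21 2007

Every event lands on a Monday or Friday or Saturday (gaps cycle 4, 1, 2, 4, 1).
So the schedule is: every Monday, Friday and Saturday.
The following Monday is Dec 10 2007.
Next Friday: Dec 14 2007.
Next Saturday: Dec 15 2007.
Next Monday: Dec 17 2007.
The following Friday is Dec 21 2007.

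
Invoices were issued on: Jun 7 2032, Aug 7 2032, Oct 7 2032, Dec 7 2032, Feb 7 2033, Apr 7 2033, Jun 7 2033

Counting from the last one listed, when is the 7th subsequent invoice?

Aug 7 2034

The day-of-month is always 7 (61, 61, 61, 62, 59, 61 days between events).
So this recurs on the 7th of every 2 months.
Next: August 2033 → Aug 7 2033.
October 2033: Oct 7 2033.
Next: December 2033 → Dec 7 2033.
Next: February 2034 → Feb 7 2034.
April 2034: Apr 7 2034.
June 2034: Jun 7 2034.
August 2034: Aug 7 2034.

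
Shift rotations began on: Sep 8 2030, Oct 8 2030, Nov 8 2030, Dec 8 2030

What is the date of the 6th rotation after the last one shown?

Each date is the 8th; the gaps (30, 31, 30) track the month lengths.
The rule is the 8th of each month.
Next: January 2031 → Jan 8 2031.
Next: February 2031 → Feb 8 2031.
March 2031: Mar 8 2031.
April 2031: Apr 8 2031.
Next: May 2031 → May 8 2031.
June 2031: Jun 8 2031.

Jun 8 2031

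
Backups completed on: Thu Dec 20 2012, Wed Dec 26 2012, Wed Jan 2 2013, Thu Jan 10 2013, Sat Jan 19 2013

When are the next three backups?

The spacing grows by 1 each time: 6, 7, 8, 9 days.
Next gap: 10 days. Sat Jan 19 2013 + 10 days = Tue Jan 29 2013.
Next gap: 11 days. Tue Jan 29 2013 + 11 days = Sat Feb 9 2013.
Next gap: 12 days. Sat Feb 9 2013 + 12 days = Thu Feb 21 2013.

Tue Jan 29 2013, Sat Feb 9 2013, Thu Feb 21 2013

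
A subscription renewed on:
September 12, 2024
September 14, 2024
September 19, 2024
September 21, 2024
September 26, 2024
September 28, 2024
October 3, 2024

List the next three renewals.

October 5, 2024; October 10, 2024; October 12, 2024

Gaps: 2, 5, 2, 5, 2, 5 days — not constant, but cyclic with period 2.
The events fall on every Thursday and Saturday.
The following Saturday is October 5, 2024.
Next Thursday: October 10, 2024.
The following Saturday is October 12, 2024.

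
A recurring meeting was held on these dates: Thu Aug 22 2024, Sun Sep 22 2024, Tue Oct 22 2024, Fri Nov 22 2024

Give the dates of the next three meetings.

The day-of-month is always 22 (31, 30, 31 days between events).
So this recurs on the 22nd of each month.
December 2024: Sun Dec 22 2024.
Next: January 2025 → Wed Jan 22 2025.
February 2025: Sat Feb 22 2025.

Sun Dec 22 2024, Wed Jan 22 2025, Sat Feb 22 2025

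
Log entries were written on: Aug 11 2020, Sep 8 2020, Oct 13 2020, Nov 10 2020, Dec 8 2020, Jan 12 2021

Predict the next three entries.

Feb 9 2021, Mar 9 2021, Apr 13 2021

These are Tuesdays at 28- or 35-day spacing (28, 35, 28, 28, 35).
The pattern: 2nd Tuesday of the month.
2nd Tuesday of February 2021: Feb 9 2021.
2nd Tuesday of March 2021: Mar 9 2021.
April 2021 — 2nd Tuesday is Apr 13 2021.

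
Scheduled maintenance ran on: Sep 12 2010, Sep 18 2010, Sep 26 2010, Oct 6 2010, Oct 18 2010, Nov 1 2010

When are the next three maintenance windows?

Intervals are 6, 8, 10, 12, 14 days — an arithmetic progression with common difference 2.
Next gap: 16 days. Nov 1 2010 + 16 days = Nov 17 2010.
Next gap: 18 days. Nov 17 2010 + 18 days = Dec 5 2010.
Next gap: 20 days. Dec 5 2010 + 20 days = Dec 25 2010.

Nov 17 2010, Dec 5 2010, Dec 25 2010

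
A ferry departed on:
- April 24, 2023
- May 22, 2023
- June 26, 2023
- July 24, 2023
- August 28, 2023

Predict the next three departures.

September 25, 2023; October 23, 2023; November 27, 2023

Gaps: 28, 35, 28, 35 days — a mix of 28 and 35. Every date is a Monday.
Each is the 4th Monday of its month.
4th Monday of September 2023: September 25, 2023.
October 2023 — 4th Monday is October 23, 2023.
4th Monday of November 2023: November 27, 2023.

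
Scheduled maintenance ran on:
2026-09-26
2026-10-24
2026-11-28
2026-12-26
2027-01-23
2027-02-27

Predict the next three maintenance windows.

These are Saturdays at 28- or 35-day spacing (28, 35, 28, 28, 35).
The pattern: 4th Saturday of the month.
March 2027 — 4th Saturday is 2027-03-27.
4th Saturday of April 2027: 2027-04-24.
May 2027 — 4th Saturday is 2027-05-22.

2027-03-27, 2027-04-24, 2027-05-22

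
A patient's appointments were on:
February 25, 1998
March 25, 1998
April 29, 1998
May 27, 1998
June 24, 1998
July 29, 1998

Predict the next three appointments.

August 26, 1998; September 30, 1998; October 28, 1998

These are Wednesdays with 28, 35, 28, 28, 35-day gaps.
Each is the final Wednesday of its month — April 29, 1998 is past the 28th, so '4th Wednesday' doesn't fit.
Last Wednesday of August 1998: August 26, 1998.
Last Wednesday of September 1998: September 30, 1998.
October 1998 ends with Wednesday October 28, 1998.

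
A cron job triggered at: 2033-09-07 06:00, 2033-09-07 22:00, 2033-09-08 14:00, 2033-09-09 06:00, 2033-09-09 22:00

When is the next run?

Spacing: 16, 16, 16, 16 h — constant 16 h.
2033-09-09 22:00 + 16 h = 2033-09-10 14:00.

2033-09-10 14:00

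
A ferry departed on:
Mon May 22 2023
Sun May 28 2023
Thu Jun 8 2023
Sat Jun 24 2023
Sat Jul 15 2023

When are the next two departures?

Gaps: 6, 11, 16, 21 days — each gap is 5 larger than the previous one.
Next gap: 26 days. Sat Jul 15 2023 + 26 days = Thu Aug 10 2023.
Next gap: 31 days. Thu Aug 10 2023 + 31 days = Sun Sep 10 2023.

Thu Aug 10 2023, Sun Sep 10 2023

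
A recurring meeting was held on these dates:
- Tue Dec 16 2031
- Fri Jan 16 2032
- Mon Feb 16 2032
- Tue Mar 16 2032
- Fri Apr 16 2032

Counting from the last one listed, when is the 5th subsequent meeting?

Thu Sep 16 2032

Each date is the 16th; the gaps (31, 31, 29, 31) track the month lengths.
The rule is the 16th of each month.
Next: May 2032 → Sun May 16 2032.
June 2032: Wed Jun 16 2032.
July 2032: Fri Jul 16 2032.
August 2032: Mon Aug 16 2032.
September 2032: Thu Sep 16 2032.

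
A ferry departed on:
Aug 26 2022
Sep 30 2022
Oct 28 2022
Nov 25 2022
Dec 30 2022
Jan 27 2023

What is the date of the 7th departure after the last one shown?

Aug 25 2023

All Fridays; the gaps (35, 28, 28, 35, 28) vary with month length.
This is the last Friday of each month.
February 2023 ends with Friday Feb 24 2023.
Last Friday of March 2023: Mar 31 2023.
Last Friday of April 2023: Apr 28 2023.
May 2023 ends with Friday May 26 2023.
Last Friday of June 2023: Jun 30 2023.
Last Friday of July 2023: Jul 28 2023.
August 2023 ends with Friday Aug 25 2023.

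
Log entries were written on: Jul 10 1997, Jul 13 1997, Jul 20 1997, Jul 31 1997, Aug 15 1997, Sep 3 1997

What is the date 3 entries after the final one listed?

Gaps: 3, 7, 11, 15, 19 days — each gap is 4 larger than the previous one.
Next gap: 23 days. Sep 3 1997 + 23 days = Sep 26 1997.
Next gap: 27 days. Sep 26 1997 + 27 days = Oct 23 1997.
Next gap: 31 days. Oct 23 1997 + 31 days = Nov 23 1997.

Nov 23 1997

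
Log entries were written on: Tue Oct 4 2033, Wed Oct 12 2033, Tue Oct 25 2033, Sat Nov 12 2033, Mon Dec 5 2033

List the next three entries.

The spacing grows by 5 each time: 8, 13, 18, 23 days.
Next gap: 28 days. Mon Dec 5 2033 + 28 days = Mon Jan 2 2034.
Next gap: 33 days. Mon Jan 2 2034 + 33 days = Sat Feb 4 2034.
Next gap: 38 days. Sat Feb 4 2034 + 38 days = Tue Mar 14 2034.

Mon Jan 2 2034, Sat Feb 4 2034, Tue Mar 14 2034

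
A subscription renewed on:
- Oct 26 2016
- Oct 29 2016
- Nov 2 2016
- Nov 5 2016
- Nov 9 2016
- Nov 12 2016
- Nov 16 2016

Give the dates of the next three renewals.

Nov 19 2016, Nov 23 2016, Nov 26 2016

Every event lands on a Wednesday or Saturday (gaps cycle 3, 4, 3, 4, 3, 4).
So the schedule is: every Wednesday and Saturday.
Next Saturday: Nov 19 2016.
The following Wednesday is Nov 23 2016.
The following Saturday is Nov 26 2016.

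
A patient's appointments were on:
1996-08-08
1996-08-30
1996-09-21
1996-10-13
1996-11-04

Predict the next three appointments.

The spacing is 22, 22, 22, 22 days — always 22 days.
1996-11-04 + 22 days = 1996-11-26.
1996-11-26 + 22 days = 1996-12-18.
1996-12-18 + 22 days = 1997-01-09.

1996-11-26, 1996-12-18, 1997-01-09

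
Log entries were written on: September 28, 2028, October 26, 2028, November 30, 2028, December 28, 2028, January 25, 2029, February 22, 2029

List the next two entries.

March 29, 2029; April 26, 2029

All Thursdays; the gaps (28, 35, 28, 28, 28) vary with month length.
This is the last Thursday of each month.
Last Thursday of March 2029: March 29, 2029.
April 2029 ends with Thursday April 26, 2029.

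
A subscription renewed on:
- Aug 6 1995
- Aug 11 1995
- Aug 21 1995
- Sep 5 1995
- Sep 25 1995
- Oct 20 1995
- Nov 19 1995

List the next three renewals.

Dec 24 1995, Feb 2 1996, Mar 18 1996

The spacing grows by 5 each time: 5, 10, 15, 20, 25, 30 days.
Next gap: 35 days. Nov 19 1995 + 35 days = Dec 24 1995.
Next gap: 40 days. Dec 24 1995 + 40 days = Feb 2 1996.
Next gap: 45 days. Feb 2 1996 + 45 days = Mar 18 1996.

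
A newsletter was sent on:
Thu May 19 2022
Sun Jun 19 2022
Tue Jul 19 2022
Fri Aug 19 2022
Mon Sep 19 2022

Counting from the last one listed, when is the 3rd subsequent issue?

Gaps: 31, 30, 31, 31 days — not constant. Every event is on the 19th of the month.
Pattern: the 19th of each month.
Next: October 2022 → Wed Oct 19 2022.
Next: November 2022 → Sat Nov 19 2022.
Next: December 2022 → Mon Dec 19 2022.

Mon Dec 19 2022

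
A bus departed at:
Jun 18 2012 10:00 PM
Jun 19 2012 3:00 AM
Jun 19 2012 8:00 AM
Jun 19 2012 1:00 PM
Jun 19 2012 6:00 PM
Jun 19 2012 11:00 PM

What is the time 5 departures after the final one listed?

Jun 21 2012 12:00 AM

The interval is a steady 5 hours (5, 5, 5, 5, 5).
Jun 19 2012 11:00 PM + 5 h = Jun 20 2012 4:00 AM.
Jun 20 2012 4:00 AM + 5 h = Jun 20 2012 9:00 AM.
Jun 20 2012 9:00 AM + 5 h = Jun 20 2012 2:00 PM.
Jun 20 2012 2:00 PM + 5 h = Jun 20 2012 7:00 PM.
Jun 20 2012 7:00 PM + 5 h = Jun 21 2012 12:00 AM.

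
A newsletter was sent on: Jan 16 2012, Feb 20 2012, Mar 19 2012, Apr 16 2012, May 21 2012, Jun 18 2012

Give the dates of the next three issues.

Gaps: 35, 28, 28, 35, 28 days — a mix of 28 and 35. Every date is a Monday.
Each is the 3rd Monday of its month.
3rd Monday of July 2012: Jul 16 2012.
3rd Monday of August 2012: Aug 20 2012.
September 2012 — 3rd Monday is Sep 17 2012.

Jul 16 2012, Aug 20 2012, Sep 17 2012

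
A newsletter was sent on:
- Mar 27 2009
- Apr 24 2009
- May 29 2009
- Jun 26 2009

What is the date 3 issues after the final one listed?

Sep 25 2009

These are Fridays with 28, 35, 28-day gaps.
Each is the final Friday of its month — May 29 2009 is past the 28th, so '4th Friday' doesn't fit.
Last Friday of July 2009: Jul 31 2009.
Last Friday of August 2009: Aug 28 2009.
September 2009 ends with Friday Sep 25 2009.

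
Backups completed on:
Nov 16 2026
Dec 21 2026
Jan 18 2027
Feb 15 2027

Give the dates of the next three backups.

Mar 15 2027, Apr 19 2027, May 17 2027

Gaps: 35, 28, 28 days — a mix of 28 and 35. Every date is a Monday.
Each is the 3rd Monday of its month.
3rd Monday of March 2027: Mar 15 2027.
3rd Monday of April 2027: Apr 19 2027.
3rd Monday of May 2027: May 17 2027.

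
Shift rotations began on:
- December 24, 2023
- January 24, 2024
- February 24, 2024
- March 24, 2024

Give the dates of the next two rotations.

April 24, 2024; May 24, 2024

The day-of-month is always 24 (31, 31, 29 days between events).
So this recurs on the 24th of each month.
Next: April 2024 → April 24, 2024.
May 2024: May 24, 2024.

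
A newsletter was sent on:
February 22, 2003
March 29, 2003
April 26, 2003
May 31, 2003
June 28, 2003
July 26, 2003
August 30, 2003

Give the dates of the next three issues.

Every date is a Saturday; gaps 35, 28, 35, 28, 28, 35 days.
Each is the last Saturday of its month (at least one falls on the 29th or later, ruling out '4th Saturday').
September 2003 ends with Saturday September 27, 2003.
October 2003 ends with Saturday October 25, 2003.
November 2003 ends with Saturday November 29, 2003.

September 27, 2003; October 25, 2003; November 29, 2003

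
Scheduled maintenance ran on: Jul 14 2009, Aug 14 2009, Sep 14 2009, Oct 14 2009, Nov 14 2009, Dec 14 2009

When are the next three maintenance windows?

Jan 14 2010, Feb 14 2010, Mar 14 2010

Each date is the 14th; the gaps (31, 31, 30, 31, 30) track the month lengths.
The rule is the 14th of each month.
January 2010: Jan 14 2010.
February 2010: Feb 14 2010.
Next: March 2010 → Mar 14 2010.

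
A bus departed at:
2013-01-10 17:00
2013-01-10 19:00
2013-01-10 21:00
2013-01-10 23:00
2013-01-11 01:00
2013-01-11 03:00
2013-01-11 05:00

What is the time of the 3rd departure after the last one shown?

The interval is a steady 2 hours (2, 2, 2, 2, 2, 2).
2013-01-11 05:00 + 2 h = 2013-01-11 07:00.
2013-01-11 07:00 + 2 h = 2013-01-11 09:00.
2013-01-11 09:00 + 2 h = 2013-01-11 11:00.

2013-01-11 11:00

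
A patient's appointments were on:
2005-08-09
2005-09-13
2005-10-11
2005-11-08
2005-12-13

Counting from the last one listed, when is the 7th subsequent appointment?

Gaps: 35, 28, 28, 35 days — a mix of 28 and 35. Every date is a Tuesday.
Each is the 2nd Tuesday of its month.
2nd Tuesday of January 2006: 2006-01-10.
February 2006 — 2nd Tuesday is 2006-02-14.
2nd Tuesday of March 2006: 2006-03-14.
April 2006 — 2nd Tuesday is 2006-04-11.
May 2006 — 2nd Tuesday is 2006-05-09.
June 2006 — 2nd Tuesday is 2006-06-13.
July 2006 — 2nd Tuesday is 2006-07-11.

2006-07-11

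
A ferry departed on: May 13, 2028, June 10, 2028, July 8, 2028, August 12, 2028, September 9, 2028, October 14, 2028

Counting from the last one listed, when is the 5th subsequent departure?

Gaps: 28, 28, 35, 28, 35 days — a mix of 28 and 35. Every date is a Saturday.
Each is the 2nd Saturday of its month.
November 2028 — 2nd Saturday is November 11, 2028.
2nd Saturday of December 2028: December 9, 2028.
2nd Saturday of January 2029: January 13, 2029.
February 2029 — 2nd Saturday is February 10, 2029.
March 2029 — 2nd Saturday is March 10, 2029.

March 10, 2029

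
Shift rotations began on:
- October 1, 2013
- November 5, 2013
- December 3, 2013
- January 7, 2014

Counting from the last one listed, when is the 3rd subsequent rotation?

April 1, 2014

These are Tuesdays at 28- or 35-day spacing (35, 28, 35).
The pattern: 1st Tuesday of the month.
1st Tuesday of February 2014: February 4, 2014.
1st Tuesday of March 2014: March 4, 2014.
1st Tuesday of April 2014: April 1, 2014.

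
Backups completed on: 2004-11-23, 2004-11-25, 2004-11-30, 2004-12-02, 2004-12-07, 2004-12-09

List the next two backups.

2004-12-14, 2004-12-16

The gap pattern 2, 5, 2, 5, 2 repeats every 2 events.
These are the Tuesdays and Thursdays of each week.
The following Tuesday is 2004-12-14.
Next Thursday: 2004-12-16.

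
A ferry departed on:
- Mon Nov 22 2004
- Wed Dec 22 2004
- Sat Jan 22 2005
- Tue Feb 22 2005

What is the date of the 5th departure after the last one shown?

Gaps: 30, 31, 31 days — not constant. Every event is on the 22nd of the month.
Pattern: the 22nd of each month.
Next: March 2005 → Tue Mar 22 2005.
Next: April 2005 → Fri Apr 22 2005.
Next: May 2005 → Sun May 22 2005.
Next: June 2005 → Wed Jun 22 2005.
Next: July 2005 → Fri Jul 22 2005.

Fri Jul 22 2005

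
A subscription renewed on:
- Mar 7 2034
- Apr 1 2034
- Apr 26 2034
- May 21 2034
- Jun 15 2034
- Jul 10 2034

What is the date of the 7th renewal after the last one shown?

Every event comes 25 days after the last (25, 25, 25, 25, 25).
Jul 10 2034 + 25 days = Aug 4 2034.
Aug 4 2034 + 25 days = Aug 29 2034.
Aug 29 2034 + 25 days = Sep 23 2034.
Sep 23 2034 + 25 days = Oct 18 2034.
Oct 18 2034 + 25 days = Nov 12 2034.
Nov 12 2034 + 25 days = Dec 7 2034.
Dec 7 2034 + 25 days = Jan 1 2035.

Jan 1 2035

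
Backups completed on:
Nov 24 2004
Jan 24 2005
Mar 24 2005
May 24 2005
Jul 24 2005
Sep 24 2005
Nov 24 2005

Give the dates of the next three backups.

Each date is the 24th; the gaps (61, 59, 61, 61, 62, 61) track the month lengths.
The rule is the 24th of every 2 months.
January 2006: Jan 24 2006.
Next: March 2006 → Mar 24 2006.
May 2006: May 24 2006.

Jan 24 2006, Mar 24 2006, May 24 2006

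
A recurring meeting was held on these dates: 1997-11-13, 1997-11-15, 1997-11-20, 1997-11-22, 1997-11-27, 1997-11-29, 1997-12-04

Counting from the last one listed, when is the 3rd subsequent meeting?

Gaps: 2, 5, 2, 5, 2, 5 days — not constant, but cyclic with period 2.
The events fall on every Thursday and Saturday.
Next Saturday: 1997-12-06.
Next Thursday: 1997-12-11.
Next Saturday: 1997-12-13.

1997-12-13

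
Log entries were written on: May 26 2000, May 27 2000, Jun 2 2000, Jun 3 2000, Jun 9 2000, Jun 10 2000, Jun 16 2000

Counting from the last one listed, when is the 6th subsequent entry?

Jul 7 2000

The gap pattern 1, 6, 1, 6, 1, 6 repeats every 2 events.
These are the Fridays and Saturdays of each week.
The following Saturday is Jun 17 2000.
Next Friday: Jun 23 2000.
Next Saturday: Jun 24 2000.
Next Friday: Jun 30 2000.
Next Saturday: Jul 1 2000.
Next Friday: Jul 7 2000.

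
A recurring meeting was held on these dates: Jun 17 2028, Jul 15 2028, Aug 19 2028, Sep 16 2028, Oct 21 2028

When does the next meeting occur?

Gaps: 28, 35, 28, 35 days — a mix of 28 and 35. Every date is a Saturday.
Each is the 3rd Saturday of its month.
3rd Saturday of November 2028: Nov 18 2028.

Nov 18 2028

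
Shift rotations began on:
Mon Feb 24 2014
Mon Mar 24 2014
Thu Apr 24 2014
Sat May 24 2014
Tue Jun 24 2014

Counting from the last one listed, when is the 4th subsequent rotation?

Gaps: 28, 31, 30, 31 days — not constant. Every event is on the 24th of the month.
Pattern: the 24th of each month.
July 2014: Thu Jul 24 2014.
August 2014: Sun Aug 24 2014.
Next: September 2014 → Wed Sep 24 2014.
Next: October 2014 → Fri Oct 24 2014.

Fri Oct 24 2014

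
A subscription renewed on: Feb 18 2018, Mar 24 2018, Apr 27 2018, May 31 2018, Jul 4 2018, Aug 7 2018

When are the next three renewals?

Every event comes 34 days after the last (34, 34, 34, 34, 34).
Aug 7 2018 + 34 days = Sep 10 2018.
Sep 10 2018 + 34 days = Oct 14 2018.
Oct 14 2018 + 34 days = Nov 17 2018.

Sep 10 2018, Oct 14 2018, Nov 17 2018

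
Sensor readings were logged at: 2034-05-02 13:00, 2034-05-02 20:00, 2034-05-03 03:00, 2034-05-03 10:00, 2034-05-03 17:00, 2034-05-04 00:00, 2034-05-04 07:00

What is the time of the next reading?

2034-05-04 14:00

The interval is a steady 7 hours (7, 7, 7, 7, 7, 7).
2034-05-04 07:00 + 7 h = 2034-05-04 14:00.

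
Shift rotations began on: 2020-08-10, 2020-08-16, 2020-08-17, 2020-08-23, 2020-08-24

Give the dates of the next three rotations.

2020-08-30, 2020-08-31, 2020-09-06

Gaps: 6, 1, 6, 1 days — not constant, but cyclic with period 2.
The events fall on every Monday and Sunday.
The following Sunday is 2020-08-30.
The following Monday is 2020-08-31.
Next Sunday: 2020-09-06.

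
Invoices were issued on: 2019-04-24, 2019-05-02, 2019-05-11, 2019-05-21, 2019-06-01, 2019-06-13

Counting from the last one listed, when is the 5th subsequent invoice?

The spacing grows by 1 each time: 8, 9, 10, 11, 12 days.
Next gap: 13 days. 2019-06-13 + 13 days = 2019-06-26.
Next gap: 14 days. 2019-06-26 + 14 days = 2019-07-10.
Next gap: 15 days. 2019-07-10 + 15 days = 2019-07-25.
Next gap: 16 days. 2019-07-25 + 16 days = 2019-08-10.
Next gap: 17 days. 2019-08-10 + 17 days = 2019-08-27.

2019-08-27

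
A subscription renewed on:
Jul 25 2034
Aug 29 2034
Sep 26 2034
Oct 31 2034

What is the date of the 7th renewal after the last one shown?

May 29 2035

These are Tuesdays with 35, 28, 35-day gaps.
Each is the final Tuesday of its month — Aug 29 2034 is past the 28th, so '4th Tuesday' doesn't fit.
Last Tuesday of November 2034: Nov 28 2034.
December 2034 ends with Tuesday Dec 26 2034.
January 2035 ends with Tuesday Jan 30 2035.
Last Tuesday of February 2035: Feb 27 2035.
March 2035 ends with Tuesday Mar 27 2035.
Last Tuesday of April 2035: Apr 24 2035.
Last Tuesday of May 2035: May 29 2035.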